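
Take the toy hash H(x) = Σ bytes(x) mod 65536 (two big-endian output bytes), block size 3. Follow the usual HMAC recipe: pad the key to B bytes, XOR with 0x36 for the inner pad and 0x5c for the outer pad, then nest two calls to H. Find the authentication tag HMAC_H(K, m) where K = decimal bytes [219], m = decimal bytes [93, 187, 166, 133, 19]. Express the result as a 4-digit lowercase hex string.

01f1

Key decimal bytes [219] = db is 1 byte ≤ B = 3; zero-pad to 3 bytes: K' = db 00 00.
K' ⊕ ipad = ed 36 36.  K' ⊕ opad = 87 5c 5c.
Inner input = (K'⊕ipad) ∥ m = ed 36 36 ∥ 5d bb a6 85 13.
Inner hash: sum = 237+54+54+93+187+166+133+19 = 943 → 03 af.
Outer input = (K'⊕opad) ∥ inner = 87 5c 5c ∥ 03 af.
Outer hash (tag): sum = 135+92+92+3+175 = 497 → 01 f1.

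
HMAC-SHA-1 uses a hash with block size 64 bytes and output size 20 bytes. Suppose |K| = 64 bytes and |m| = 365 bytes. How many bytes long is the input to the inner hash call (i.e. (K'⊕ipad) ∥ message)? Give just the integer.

429

Key is 64 ≤ 64 bytes, zero-padded: |K'| = 64.
Inner input = (K'⊕ipad) ∥ m → 64 + 365 = 429 bytes.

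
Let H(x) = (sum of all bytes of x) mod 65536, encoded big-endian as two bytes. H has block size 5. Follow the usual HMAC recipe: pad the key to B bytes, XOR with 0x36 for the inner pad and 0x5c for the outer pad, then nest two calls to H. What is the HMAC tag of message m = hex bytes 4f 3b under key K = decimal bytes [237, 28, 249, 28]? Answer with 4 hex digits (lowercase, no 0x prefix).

Key decimal bytes [237, 28, 249, 28] = ed 1c f9 1c is 4 bytes ≤ B = 5; zero-pad to 5 bytes: K' = ed 1c f9 1c 00.
K' ⊕ ipad = db 2a cf 2a 36.  K' ⊕ opad = b1 40 a5 40 5c.
Inner input = (K'⊕ipad) ∥ m = db 2a cf 2a 36 ∥ 4f 3b.
Inner hash: sum = 219+42+207+42+54+79+59 = 702 → 02 be.
Outer input = (K'⊕opad) ∥ inner = b1 40 a5 40 5c ∥ 02 be.
Outer hash (tag): sum = 177+64+165+64+92+2+190 = 754 → 02 f2.

02f2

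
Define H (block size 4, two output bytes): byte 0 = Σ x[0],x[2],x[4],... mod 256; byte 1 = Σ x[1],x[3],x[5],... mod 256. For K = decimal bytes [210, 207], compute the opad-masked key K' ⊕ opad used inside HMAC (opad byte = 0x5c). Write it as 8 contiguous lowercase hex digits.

Key decimal bytes [210, 207] = d2 cf is 2 bytes ≤ B = 4; zero-pad to 4 bytes: K' = d2 cf 00 00.
XOR each byte with 0x5c: d2⊕5c=8e, cf⊕5c=93, 00⊕5c=5c, 00⊕5c=5c.

8e935c5c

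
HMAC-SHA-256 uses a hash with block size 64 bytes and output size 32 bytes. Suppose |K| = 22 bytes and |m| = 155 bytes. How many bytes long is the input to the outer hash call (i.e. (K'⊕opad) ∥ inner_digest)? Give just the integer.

96

Key is 22 ≤ 64 bytes, zero-padded: |K'| = 64.
Outer input = (K'⊕opad) ∥ H(inner) → 64 + 32 = 96 bytes.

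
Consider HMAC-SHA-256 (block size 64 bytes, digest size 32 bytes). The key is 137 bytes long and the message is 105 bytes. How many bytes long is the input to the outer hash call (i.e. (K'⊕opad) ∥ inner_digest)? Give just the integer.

Key is 137 > 64 bytes, so it is hashed to 32 bytes then zero-padded to 64: |K'| = 64.
Outer input = (K'⊕opad) ∥ H(inner) → 64 + 32 = 96 bytes.

96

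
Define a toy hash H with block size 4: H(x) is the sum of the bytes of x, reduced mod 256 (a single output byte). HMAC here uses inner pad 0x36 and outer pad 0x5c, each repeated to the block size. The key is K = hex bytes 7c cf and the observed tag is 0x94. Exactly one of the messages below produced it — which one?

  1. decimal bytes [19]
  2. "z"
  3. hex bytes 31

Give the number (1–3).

2

Key hex bytes 7c cf is 2 bytes ≤ B = 4; zero-pad to 4 bytes: K' = 7c cf 00 00.
K' ⊕ ipad = 4a f9 36 36; K' ⊕ opad = 20 93 5c 5c.
m1: inner = H(4a f9 36 36 13) = c2; tag = H(20 93 5c 5c c2) = 2d
m2: inner = H(4a f9 36 36 7a) = 29; tag = H(20 93 5c 5c 29) = 94 ← matches
m3: inner = H(4a f9 36 36 31) = e0; tag = H(20 93 5c 5c e0) = 4b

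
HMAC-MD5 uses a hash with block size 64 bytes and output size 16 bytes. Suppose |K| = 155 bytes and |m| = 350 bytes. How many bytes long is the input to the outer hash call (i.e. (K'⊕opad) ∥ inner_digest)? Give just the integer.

Key is 155 > 64 bytes, so it is hashed to 16 bytes then zero-padded to 64: |K'| = 64.
Outer input = (K'⊕opad) ∥ H(inner) → 64 + 16 = 80 bytes.

80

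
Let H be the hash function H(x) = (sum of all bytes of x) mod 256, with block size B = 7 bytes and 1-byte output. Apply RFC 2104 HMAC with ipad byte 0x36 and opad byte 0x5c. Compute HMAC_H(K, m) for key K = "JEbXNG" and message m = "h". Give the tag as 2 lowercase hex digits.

32

Key "JEbXNG" = 4a 45 62 58 4e 47 is 6 bytes ≤ B = 7; zero-pad to 7 bytes: K' = 4a 45 62 58 4e 47 00.
K' ⊕ ipad = 7c 73 54 6e 78 71 36.  K' ⊕ opad = 16 19 3e 04 12 1b 5c.
Inner input = (K'⊕ipad) ∥ m = 7c 73 54 6e 78 71 36 ∥ 68.
Inner hash: sum = 124+115+84+110+120+113+54+104 = 824; mod 256 = 56 → 38.
Outer input = (K'⊕opad) ∥ inner = 16 19 3e 04 12 1b 5c ∥ 38.
Outer hash (tag): sum = 22+25+62+4+18+27+92+56 = 306; mod 256 = 50 → 32.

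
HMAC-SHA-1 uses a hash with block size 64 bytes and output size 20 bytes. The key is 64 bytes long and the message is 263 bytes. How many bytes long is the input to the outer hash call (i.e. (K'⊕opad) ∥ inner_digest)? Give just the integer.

84

Key is 64 ≤ 64 bytes, zero-padded: |K'| = 64.
Outer input = (K'⊕opad) ∥ H(inner) → 64 + 20 = 84 bytes.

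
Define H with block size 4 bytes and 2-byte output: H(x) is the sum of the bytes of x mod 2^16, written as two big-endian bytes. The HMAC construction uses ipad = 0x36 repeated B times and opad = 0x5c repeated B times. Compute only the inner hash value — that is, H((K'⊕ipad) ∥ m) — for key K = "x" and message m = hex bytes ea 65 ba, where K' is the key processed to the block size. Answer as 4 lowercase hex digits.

Key "x" = 78 is 1 byte ≤ B = 4; zero-pad to 4 bytes: K' = 78 00 00 00.
K' ⊕ ipad = 4e 36 36 36.
Inner input = 4e 36 36 36 ∥ ea 65 ba.
Inner hash: sum = 78+54+54+54+234+101+186 = 761 → 02 f9.

02f9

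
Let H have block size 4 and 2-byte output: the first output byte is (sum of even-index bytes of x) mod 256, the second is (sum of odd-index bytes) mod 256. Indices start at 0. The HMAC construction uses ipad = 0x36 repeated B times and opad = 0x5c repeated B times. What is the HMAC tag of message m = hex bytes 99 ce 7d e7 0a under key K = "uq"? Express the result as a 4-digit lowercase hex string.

1ebb

Key "uq" = 75 71 is 2 bytes ≤ B = 4; zero-pad to 4 bytes: K' = 75 71 00 00.
K' ⊕ ipad = 43 47 36 36.  K' ⊕ opad = 29 2d 5c 5c.
Inner input = (K'⊕ipad) ∥ m = 43 47 36 36 ∥ 99 ce 7d e7 0a.
Inner hash: even-index sum = 409 mod 256 = 153; odd-index sum = 562 mod 256 = 50 → 99 32.
Outer input = (K'⊕opad) ∥ inner = 29 2d 5c 5c ∥ 99 32.
Outer hash (tag): even-index sum = 286 mod 256 = 30; odd-index sum = 187 mod 256 = 187 → 1e bb.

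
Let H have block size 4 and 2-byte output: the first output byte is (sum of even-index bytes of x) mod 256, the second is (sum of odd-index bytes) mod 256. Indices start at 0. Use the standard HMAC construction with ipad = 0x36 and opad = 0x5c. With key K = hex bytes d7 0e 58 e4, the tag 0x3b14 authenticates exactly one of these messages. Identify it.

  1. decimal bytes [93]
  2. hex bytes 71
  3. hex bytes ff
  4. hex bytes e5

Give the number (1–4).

1

Key hex bytes d7 0e 58 e4 is exactly B = 4 bytes: K' = d7 0e 58 e4.
K' ⊕ ipad = e1 38 6e d2; K' ⊕ opad = 8b 52 04 b8.
m1: inner = H(e1 38 6e d2 5d) = ac 0a; tag = H(8b 52 04 b8 ac 0a) = 3b14 ← matches
m2: inner = H(e1 38 6e d2 71) = c0 0a; tag = H(8b 52 04 b8 c0 0a) = 4f14
m3: inner = H(e1 38 6e d2 ff) = 4e 0a; tag = H(8b 52 04 b8 4e 0a) = dd14
m4: inner = H(e1 38 6e d2 e5) = 34 0a; tag = H(8b 52 04 b8 34 0a) = c314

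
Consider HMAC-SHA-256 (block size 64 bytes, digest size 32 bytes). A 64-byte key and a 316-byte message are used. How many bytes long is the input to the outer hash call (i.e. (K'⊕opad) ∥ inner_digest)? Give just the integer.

96

Key is 64 ≤ 64 bytes, zero-padded: |K'| = 64.
Outer input = (K'⊕opad) ∥ H(inner) → 64 + 32 = 96 bytes.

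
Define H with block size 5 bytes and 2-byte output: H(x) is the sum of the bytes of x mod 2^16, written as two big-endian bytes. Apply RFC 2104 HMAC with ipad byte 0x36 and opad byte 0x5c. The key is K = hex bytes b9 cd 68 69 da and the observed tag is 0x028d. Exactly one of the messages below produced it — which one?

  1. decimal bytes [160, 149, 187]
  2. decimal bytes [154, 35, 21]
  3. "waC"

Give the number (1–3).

Key hex bytes b9 cd 68 69 da is exactly B = 5 bytes: K' = b9 cd 68 69 da.
K' ⊕ ipad = 8f fb 5e 5f ec; K' ⊕ opad = e5 91 34 35 86.
m1: inner = H(8f fb 5e 5f ec a0 95 bb) = 05 23; tag = H(e5 91 34 35 86 05 23) = 028d ← matches
m2: inner = H(8f fb 5e 5f ec 9a 23 15) = 04 05; tag = H(e5 91 34 35 86 04 05) = 026e
m3: inner = H(8f fb 5e 5f ec 77 61 43) = 04 4e; tag = H(e5 91 34 35 86 04 4e) = 02b7

1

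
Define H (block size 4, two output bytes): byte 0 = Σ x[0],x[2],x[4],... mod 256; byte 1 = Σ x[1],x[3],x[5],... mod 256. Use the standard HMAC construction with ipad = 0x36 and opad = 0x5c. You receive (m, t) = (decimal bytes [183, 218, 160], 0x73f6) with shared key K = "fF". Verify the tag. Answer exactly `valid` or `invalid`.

Key "fF" = 66 46 is 2 bytes ≤ B = 4; zero-pad to 4 bytes: K' = 66 46 00 00.
K' ⊕ ipad = 50 70 36 36; K' ⊕ opad = 3a 1a 5c 5c.
Inner hash: even-index sum = 477 mod 256 = 221; odd-index sum = 384 mod 256 = 128 → dd 80.
Outer hash (recomputed tag): even-index sum = 371 mod 256 = 115; odd-index sum = 246 mod 256 = 246 → 73 f6.
Recomputed tag = 73f6; claimed = 73f6 → match.

valid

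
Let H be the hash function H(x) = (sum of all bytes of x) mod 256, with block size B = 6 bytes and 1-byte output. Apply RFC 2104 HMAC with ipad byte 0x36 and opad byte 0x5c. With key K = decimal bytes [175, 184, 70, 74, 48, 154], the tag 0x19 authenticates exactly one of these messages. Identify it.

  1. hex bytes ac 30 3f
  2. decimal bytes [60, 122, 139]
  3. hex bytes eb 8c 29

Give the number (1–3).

1

Key decimal bytes [175, 184, 70, 74, 48, 154] = af b8 46 4a 30 9a is exactly B = 6 bytes: K' = af b8 46 4a 30 9a.
K' ⊕ ipad = 99 8e 70 7c 06 ac; K' ⊕ opad = f3 e4 1a 16 6c c6.
m1: inner = H(99 8e 70 7c 06 ac ac 30 3f) = e0; tag = H(f3 e4 1a 16 6c c6 e0) = 19 ← matches
m2: inner = H(99 8e 70 7c 06 ac 3c 7a 8b) = 06; tag = H(f3 e4 1a 16 6c c6 06) = 3f
m3: inner = H(99 8e 70 7c 06 ac eb 8c 29) = 65; tag = H(f3 e4 1a 16 6c c6 65) = 9e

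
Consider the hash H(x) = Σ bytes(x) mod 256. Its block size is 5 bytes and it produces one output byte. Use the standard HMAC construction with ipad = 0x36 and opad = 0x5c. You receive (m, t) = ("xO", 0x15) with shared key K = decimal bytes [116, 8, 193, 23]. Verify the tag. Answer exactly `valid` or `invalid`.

Key decimal bytes [116, 8, 193, 23] = 74 08 c1 17 is 4 bytes ≤ B = 5; zero-pad to 5 bytes: K' = 74 08 c1 17 00.
K' ⊕ ipad = 42 3e f7 21 36; K' ⊕ opad = 28 54 9d 4b 5c.
Inner hash: sum = 66+62+247+33+54+120+79 = 661; mod 256 = 149 → 95.
Outer hash (recomputed tag): sum = 40+84+157+75+92+149 = 597; mod 256 = 85 → 55.
Recomputed tag = 55; claimed = 15 → mismatch.

invalid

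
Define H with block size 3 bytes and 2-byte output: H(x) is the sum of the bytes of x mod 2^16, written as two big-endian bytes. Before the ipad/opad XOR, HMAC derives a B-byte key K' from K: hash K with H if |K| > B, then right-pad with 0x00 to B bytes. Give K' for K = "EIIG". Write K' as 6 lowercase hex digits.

|K| = 4 > B = 3, so first hash the key.
H(K): sum = 69+73+73+71 = 286 → 01 1e.
Zero-pad H(K) = 01 1e to 3 bytes: K' = 01 1e 00.

011e00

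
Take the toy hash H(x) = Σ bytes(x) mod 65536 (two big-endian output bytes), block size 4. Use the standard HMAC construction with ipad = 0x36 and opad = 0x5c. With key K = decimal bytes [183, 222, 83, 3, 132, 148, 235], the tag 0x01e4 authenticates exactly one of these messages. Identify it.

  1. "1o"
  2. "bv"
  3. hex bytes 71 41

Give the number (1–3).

Key decimal bytes [183, 222, 83, 3, 132, 148, 235] = b7 de 53 03 84 94 eb is 7 bytes > B = 4, so hash it first: H(key) = 03 ee, then zero-pad to 4 bytes: K' = 03 ee 00 00.
K' ⊕ ipad = 35 d8 36 36; K' ⊕ opad = 5f b2 5c 5c.
m1: inner = H(35 d8 36 36 31 6f) = 02 19; tag = H(5f b2 5c 5c 02 19) = 01e4 ← matches
m2: inner = H(35 d8 36 36 62 76) = 02 51; tag = H(5f b2 5c 5c 02 51) = 021c
m3: inner = H(35 d8 36 36 71 41) = 02 2b; tag = H(5f b2 5c 5c 02 2b) = 01f6

1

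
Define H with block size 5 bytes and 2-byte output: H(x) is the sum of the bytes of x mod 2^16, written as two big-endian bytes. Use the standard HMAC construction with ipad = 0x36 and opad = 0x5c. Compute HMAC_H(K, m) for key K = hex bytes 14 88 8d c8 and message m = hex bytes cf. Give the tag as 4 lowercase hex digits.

Key hex bytes 14 88 8d c8 is 4 bytes ≤ B = 5; zero-pad to 5 bytes: K' = 14 88 8d c8 00.
K' ⊕ ipad = 22 be bb fe 36.  K' ⊕ opad = 48 d4 d1 94 5c.
Inner input = (K'⊕ipad) ∥ m = 22 be bb fe 36 ∥ cf.
Inner hash: sum = 34+190+187+254+54+207 = 926 → 03 9e.
Outer input = (K'⊕opad) ∥ inner = 48 d4 d1 94 5c ∥ 03 9e.
Outer hash (tag): sum = 72+212+209+148+92+3+158 = 894 → 03 7e.

037e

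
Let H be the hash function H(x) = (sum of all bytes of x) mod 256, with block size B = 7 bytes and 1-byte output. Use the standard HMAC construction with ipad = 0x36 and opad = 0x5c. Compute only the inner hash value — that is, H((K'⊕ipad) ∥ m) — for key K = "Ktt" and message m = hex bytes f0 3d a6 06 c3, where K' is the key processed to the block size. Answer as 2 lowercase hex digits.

Key "Ktt" = 4b 74 74 is 3 bytes ≤ B = 7; zero-pad to 7 bytes: K' = 4b 74 74 00 00 00 00.
K' ⊕ ipad = 7d 42 42 36 36 36 36.
Inner input = 7d 42 42 36 36 36 36 ∥ f0 3d a6 06 c3.
Inner hash: sum = 125+66+66+54+54+54+54+240+61+166+6+195 = 1141; mod 256 = 117 → 75.

75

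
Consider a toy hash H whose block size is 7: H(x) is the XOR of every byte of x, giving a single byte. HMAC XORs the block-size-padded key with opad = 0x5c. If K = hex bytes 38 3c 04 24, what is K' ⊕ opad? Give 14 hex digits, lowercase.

646058785c5c5c

Key hex bytes 38 3c 04 24 is 4 bytes ≤ B = 7; zero-pad to 7 bytes: K' = 38 3c 04 24 00 00 00.
XOR each byte with 0x5c: 38⊕5c=64, 3c⊕5c=60, 04⊕5c=58, 24⊕5c=78, 00⊕5c=5c, 00⊕5c=5c, 00⊕5c=5c.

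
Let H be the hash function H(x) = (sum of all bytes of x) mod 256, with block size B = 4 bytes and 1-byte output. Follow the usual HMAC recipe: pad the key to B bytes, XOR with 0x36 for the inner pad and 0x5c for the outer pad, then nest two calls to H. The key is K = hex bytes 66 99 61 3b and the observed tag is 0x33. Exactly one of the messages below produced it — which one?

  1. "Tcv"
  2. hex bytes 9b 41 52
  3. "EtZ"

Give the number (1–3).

1

Key hex bytes 66 99 61 3b is exactly B = 4 bytes: K' = 66 99 61 3b.
K' ⊕ ipad = 50 af 57 0d; K' ⊕ opad = 3a c5 3d 67.
m1: inner = H(50 af 57 0d 54 63 76) = 90; tag = H(3a c5 3d 67 90) = 33 ← matches
m2: inner = H(50 af 57 0d 9b 41 52) = 91; tag = H(3a c5 3d 67 91) = 34
m3: inner = H(50 af 57 0d 45 74 5a) = 76; tag = H(3a c5 3d 67 76) = 19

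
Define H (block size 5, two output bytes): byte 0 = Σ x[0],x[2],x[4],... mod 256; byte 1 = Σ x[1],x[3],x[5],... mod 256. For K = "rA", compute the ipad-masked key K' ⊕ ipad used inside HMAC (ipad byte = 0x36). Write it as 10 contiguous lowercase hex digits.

4477363636

Key "rA" = 72 41 is 2 bytes ≤ B = 5; zero-pad to 5 bytes: K' = 72 41 00 00 00.
XOR each byte with 0x36: 72⊕36=44, 41⊕36=77, 00⊕36=36, 00⊕36=36, 00⊕36=36.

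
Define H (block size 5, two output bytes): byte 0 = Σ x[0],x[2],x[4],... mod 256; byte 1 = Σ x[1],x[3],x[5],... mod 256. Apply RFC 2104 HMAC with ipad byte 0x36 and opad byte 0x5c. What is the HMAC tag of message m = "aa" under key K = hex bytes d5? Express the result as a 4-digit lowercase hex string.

Key hex bytes d5 is 1 byte ≤ B = 5; zero-pad to 5 bytes: K' = d5 00 00 00 00.
K' ⊕ ipad = e3 36 36 36 36.  K' ⊕ opad = 89 5c 5c 5c 5c.
Inner input = (K'⊕ipad) ∥ m = e3 36 36 36 36 ∥ 61 61.
Inner hash: even-index sum = 432 mod 256 = 176; odd-index sum = 205 mod 256 = 205 → b0 cd.
Outer input = (K'⊕opad) ∥ inner = 89 5c 5c 5c 5c ∥ b0 cd.
Outer hash (tag): even-index sum = 526 mod 256 = 14; odd-index sum = 360 mod 256 = 104 → 0e 68.

0e68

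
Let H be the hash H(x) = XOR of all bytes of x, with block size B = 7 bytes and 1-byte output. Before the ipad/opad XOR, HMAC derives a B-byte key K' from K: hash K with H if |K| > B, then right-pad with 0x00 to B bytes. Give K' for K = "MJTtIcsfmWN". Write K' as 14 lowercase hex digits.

6c000000000000

|K| = 11 > B = 7, so first hash the key.
H(K): XOR 4d⊕4a⊕54⊕74⊕49⊕63⊕73⊕66⊕6d⊕57⊕4e = 6c.
Zero-pad H(K) = 6c to 7 bytes: K' = 6c 00 00 00 00 00 00.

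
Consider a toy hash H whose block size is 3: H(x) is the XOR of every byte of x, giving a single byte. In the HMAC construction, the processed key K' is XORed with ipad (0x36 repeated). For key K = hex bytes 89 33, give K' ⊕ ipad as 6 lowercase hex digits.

Key hex bytes 89 33 is 2 bytes ≤ B = 3; zero-pad to 3 bytes: K' = 89 33 00.
XOR each byte with 0x36: 89⊕36=bf, 33⊕36=05, 00⊕36=36.

bf0536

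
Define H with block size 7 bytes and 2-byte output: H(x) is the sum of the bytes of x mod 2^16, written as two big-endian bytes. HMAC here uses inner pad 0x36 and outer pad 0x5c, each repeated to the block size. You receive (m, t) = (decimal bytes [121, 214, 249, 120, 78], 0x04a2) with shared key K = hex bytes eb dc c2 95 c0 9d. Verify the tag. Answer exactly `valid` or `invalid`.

Key hex bytes eb dc c2 95 c0 9d is 6 bytes ≤ B = 7; zero-pad to 7 bytes: K' = eb dc c2 95 c0 9d 00.
K' ⊕ ipad = dd ea f4 a3 f6 ab 36; K' ⊕ opad = b7 80 9e c9 9c c1 5c.
Inner hash: sum = 221+234+244+163+246+171+54+121+214+249+120+78 = 2115 → 08 43.
Outer hash (recomputed tag): sum = 183+128+158+201+156+193+92+8+67 = 1186 → 04 a2.
Recomputed tag = 04a2; claimed = 04a2 → match.

valid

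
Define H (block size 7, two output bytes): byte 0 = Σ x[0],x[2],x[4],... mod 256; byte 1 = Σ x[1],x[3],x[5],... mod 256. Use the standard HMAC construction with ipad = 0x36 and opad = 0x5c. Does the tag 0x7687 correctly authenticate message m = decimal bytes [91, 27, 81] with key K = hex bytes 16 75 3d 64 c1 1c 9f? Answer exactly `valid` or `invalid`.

valid

Key hex bytes 16 75 3d 64 c1 1c 9f is exactly B = 7 bytes: K' = 16 75 3d 64 c1 1c 9f.
K' ⊕ ipad = 20 43 0b 52 f7 2a a9; K' ⊕ opad = 4a 29 61 38 9d 40 c3.
Inner hash: even-index sum = 486 mod 256 = 230; odd-index sum = 363 mod 256 = 107 → e6 6b.
Outer hash (recomputed tag): even-index sum = 630 mod 256 = 118; odd-index sum = 391 mod 256 = 135 → 76 87.
Recomputed tag = 7687; claimed = 7687 → match.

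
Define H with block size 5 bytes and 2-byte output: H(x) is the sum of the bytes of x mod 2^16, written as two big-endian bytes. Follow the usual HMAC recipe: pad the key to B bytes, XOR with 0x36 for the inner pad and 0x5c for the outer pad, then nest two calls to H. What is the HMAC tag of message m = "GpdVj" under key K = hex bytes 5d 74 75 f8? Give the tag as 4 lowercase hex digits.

Key hex bytes 5d 74 75 f8 is 4 bytes ≤ B = 5; zero-pad to 5 bytes: K' = 5d 74 75 f8 00.
K' ⊕ ipad = 6b 42 43 ce 36.  K' ⊕ opad = 01 28 29 a4 5c.
Inner input = (K'⊕ipad) ∥ m = 6b 42 43 ce 36 ∥ 47 70 64 56 6a.
Inner hash: sum = 107+66+67+206+54+71+112+100+86+106 = 975 → 03 cf.
Outer input = (K'⊕opad) ∥ inner = 01 28 29 a4 5c ∥ 03 cf.
Outer hash (tag): sum = 1+40+41+164+92+3+207 = 548 → 02 24.

0224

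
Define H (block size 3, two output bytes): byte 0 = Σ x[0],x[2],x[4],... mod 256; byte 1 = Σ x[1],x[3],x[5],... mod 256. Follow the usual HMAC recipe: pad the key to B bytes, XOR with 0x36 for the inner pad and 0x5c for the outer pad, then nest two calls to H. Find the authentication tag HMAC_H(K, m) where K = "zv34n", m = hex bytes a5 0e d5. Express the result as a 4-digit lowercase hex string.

b967

Key "zv34n" = 7a 76 33 34 6e is 5 bytes > B = 3, so hash it first: H(key) = 1b aa, then zero-pad to 3 bytes: K' = 1b aa 00.
K' ⊕ ipad = 2d 9c 36.  K' ⊕ opad = 47 f6 5c.
Inner input = (K'⊕ipad) ∥ m = 2d 9c 36 ∥ a5 0e d5.
Inner hash: even-index sum = 113 mod 256 = 113; odd-index sum = 534 mod 256 = 22 → 71 16.
Outer input = (K'⊕opad) ∥ inner = 47 f6 5c ∥ 71 16.
Outer hash (tag): even-index sum = 185 mod 256 = 185; odd-index sum = 359 mod 256 = 103 → b9 67.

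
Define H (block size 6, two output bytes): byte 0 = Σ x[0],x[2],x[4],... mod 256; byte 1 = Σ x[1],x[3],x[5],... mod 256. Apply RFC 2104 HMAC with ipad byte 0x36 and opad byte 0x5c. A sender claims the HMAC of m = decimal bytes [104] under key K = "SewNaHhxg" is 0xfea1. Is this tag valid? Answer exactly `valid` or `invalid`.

invalid

Key "SewNaHhxg" = 53 65 77 4e 61 48 68 78 67 is 9 bytes > B = 6, so hash it first: H(key) = fa 73, then zero-pad to 6 bytes: K' = fa 73 00 00 00 00.
K' ⊕ ipad = cc 45 36 36 36 36; K' ⊕ opad = a6 2f 5c 5c 5c 5c.
Inner hash: even-index sum = 416 mod 256 = 160; odd-index sum = 177 mod 256 = 177 → a0 b1.
Outer hash (recomputed tag): even-index sum = 510 mod 256 = 254; odd-index sum = 408 mod 256 = 152 → fe 98.
Recomputed tag = fe98; claimed = fea1 → mismatch.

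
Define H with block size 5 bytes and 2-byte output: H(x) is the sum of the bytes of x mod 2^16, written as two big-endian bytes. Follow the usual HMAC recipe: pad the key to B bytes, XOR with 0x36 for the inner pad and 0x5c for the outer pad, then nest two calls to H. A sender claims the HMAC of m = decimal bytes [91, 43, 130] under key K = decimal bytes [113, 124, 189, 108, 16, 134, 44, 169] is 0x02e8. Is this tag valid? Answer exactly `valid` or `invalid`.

Key decimal bytes [113, 124, 189, 108, 16, 134, 44, 169] = 71 7c bd 6c 10 86 2c a9 is 8 bytes > B = 5, so hash it first: H(key) = 03 81, then zero-pad to 5 bytes: K' = 03 81 00 00 00.
K' ⊕ ipad = 35 b7 36 36 36; K' ⊕ opad = 5f dd 5c 5c 5c.
Inner hash: sum = 53+183+54+54+54+91+43+130 = 662 → 02 96.
Outer hash (recomputed tag): sum = 95+221+92+92+92+2+150 = 744 → 02 e8.
Recomputed tag = 02e8; claimed = 02e8 → match.

valid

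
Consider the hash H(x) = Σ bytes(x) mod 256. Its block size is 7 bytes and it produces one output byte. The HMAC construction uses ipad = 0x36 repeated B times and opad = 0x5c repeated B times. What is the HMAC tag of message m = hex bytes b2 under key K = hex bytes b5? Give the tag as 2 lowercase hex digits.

8a

Key hex bytes b5 is 1 byte ≤ B = 7; zero-pad to 7 bytes: K' = b5 00 00 00 00 00 00.
K' ⊕ ipad = 83 36 36 36 36 36 36.  K' ⊕ opad = e9 5c 5c 5c 5c 5c 5c.
Inner input = (K'⊕ipad) ∥ m = 83 36 36 36 36 36 36 ∥ b2.
Inner hash: sum = 131+54+54+54+54+54+54+178 = 633; mod 256 = 121 → 79.
Outer input = (K'⊕opad) ∥ inner = e9 5c 5c 5c 5c 5c 5c ∥ 79.
Outer hash (tag): sum = 233+92+92+92+92+92+92+121 = 906; mod 256 = 138 → 8a.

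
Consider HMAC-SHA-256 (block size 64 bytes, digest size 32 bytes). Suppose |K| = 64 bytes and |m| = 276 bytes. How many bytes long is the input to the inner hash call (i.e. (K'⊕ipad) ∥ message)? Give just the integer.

340

Key is 64 ≤ 64 bytes, zero-padded: |K'| = 64.
Inner input = (K'⊕ipad) ∥ m → 64 + 276 = 340 bytes.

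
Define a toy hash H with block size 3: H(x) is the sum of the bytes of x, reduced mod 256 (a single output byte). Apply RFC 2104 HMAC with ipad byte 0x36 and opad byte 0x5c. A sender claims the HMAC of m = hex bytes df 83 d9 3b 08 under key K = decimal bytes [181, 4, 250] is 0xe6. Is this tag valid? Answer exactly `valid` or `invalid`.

Key decimal bytes [181, 4, 250] = b5 04 fa is exactly B = 3 bytes: K' = b5 04 fa.
K' ⊕ ipad = 83 32 cc; K' ⊕ opad = e9 58 a6.
Inner hash: sum = 131+50+204+223+131+217+59+8 = 1023; mod 256 = 255 → ff.
Outer hash (recomputed tag): sum = 233+88+166+255 = 742; mod 256 = 230 → e6.
Recomputed tag = e6; claimed = e6 → match.

valid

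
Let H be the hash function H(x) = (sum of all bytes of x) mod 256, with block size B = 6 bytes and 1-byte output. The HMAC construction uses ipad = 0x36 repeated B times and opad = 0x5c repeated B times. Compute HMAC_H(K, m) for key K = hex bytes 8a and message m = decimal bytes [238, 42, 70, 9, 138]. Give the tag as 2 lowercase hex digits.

Key hex bytes 8a is 1 byte ≤ B = 6; zero-pad to 6 bytes: K' = 8a 00 00 00 00 00.
K' ⊕ ipad = bc 36 36 36 36 36.  K' ⊕ opad = d6 5c 5c 5c 5c 5c.
Inner input = (K'⊕ipad) ∥ m = bc 36 36 36 36 36 ∥ ee 2a 46 09 8a.
Inner hash: sum = 188+54+54+54+54+54+238+42+70+9+138 = 955; mod 256 = 187 → bb.
Outer input = (K'⊕opad) ∥ inner = d6 5c 5c 5c 5c 5c ∥ bb.
Outer hash (tag): sum = 214+92+92+92+92+92+187 = 861; mod 256 = 93 → 5d.

5d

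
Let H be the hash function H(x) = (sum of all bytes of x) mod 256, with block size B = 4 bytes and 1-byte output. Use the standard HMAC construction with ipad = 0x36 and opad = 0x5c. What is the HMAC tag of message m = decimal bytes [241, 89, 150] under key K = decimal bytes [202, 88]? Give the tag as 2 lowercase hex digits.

08

Key decimal bytes [202, 88] = ca 58 is 2 bytes ≤ B = 4; zero-pad to 4 bytes: K' = ca 58 00 00.
K' ⊕ ipad = fc 6e 36 36.  K' ⊕ opad = 96 04 5c 5c.
Inner input = (K'⊕ipad) ∥ m = fc 6e 36 36 ∥ f1 59 96.
Inner hash: sum = 252+110+54+54+241+89+150 = 950; mod 256 = 182 → b6.
Outer input = (K'⊕opad) ∥ inner = 96 04 5c 5c ∥ b6.
Outer hash (tag): sum = 150+4+92+92+182 = 520; mod 256 = 8 → 08.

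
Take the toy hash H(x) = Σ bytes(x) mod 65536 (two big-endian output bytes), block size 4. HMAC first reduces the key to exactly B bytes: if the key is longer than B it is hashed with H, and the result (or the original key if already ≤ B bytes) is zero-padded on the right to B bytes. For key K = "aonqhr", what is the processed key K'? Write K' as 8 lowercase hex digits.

|K| = 6 > B = 4, so first hash the key.
H(K): sum = 97+111+110+113+104+114 = 649 → 02 89.
Zero-pad H(K) = 02 89 to 4 bytes: K' = 02 89 00 00.

02890000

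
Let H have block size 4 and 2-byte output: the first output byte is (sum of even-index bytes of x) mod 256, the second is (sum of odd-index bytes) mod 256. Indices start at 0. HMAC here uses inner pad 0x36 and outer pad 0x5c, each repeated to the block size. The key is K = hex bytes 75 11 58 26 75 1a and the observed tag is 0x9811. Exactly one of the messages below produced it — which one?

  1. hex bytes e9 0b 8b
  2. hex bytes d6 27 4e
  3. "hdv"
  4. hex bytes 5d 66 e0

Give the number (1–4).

1

Key hex bytes 75 11 58 26 75 1a is 6 bytes > B = 4, so hash it first: H(key) = 42 51, then zero-pad to 4 bytes: K' = 42 51 00 00.
K' ⊕ ipad = 74 67 36 36; K' ⊕ opad = 1e 0d 5c 5c.
m1: inner = H(74 67 36 36 e9 0b 8b) = 1e a8; tag = H(1e 0d 5c 5c 1e a8) = 9811 ← matches
m2: inner = H(74 67 36 36 d6 27 4e) = ce c4; tag = H(1e 0d 5c 5c ce c4) = 482d
m3: inner = H(74 67 36 36 68 64 76) = 88 01; tag = H(1e 0d 5c 5c 88 01) = 026a
m4: inner = H(74 67 36 36 5d 66 e0) = e7 03; tag = H(1e 0d 5c 5c e7 03) = 616c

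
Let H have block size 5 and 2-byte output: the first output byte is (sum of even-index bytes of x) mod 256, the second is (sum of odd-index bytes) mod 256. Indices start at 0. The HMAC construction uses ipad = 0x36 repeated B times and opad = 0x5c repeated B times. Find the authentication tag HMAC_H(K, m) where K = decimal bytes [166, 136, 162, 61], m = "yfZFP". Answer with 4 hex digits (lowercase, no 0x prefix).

Key decimal bytes [166, 136, 162, 61] = a6 88 a2 3d is 4 bytes ≤ B = 5; zero-pad to 5 bytes: K' = a6 88 a2 3d 00.
K' ⊕ ipad = 90 be 94 0b 36.  K' ⊕ opad = fa d4 fe 61 5c.
Inner input = (K'⊕ipad) ∥ m = 90 be 94 0b 36 ∥ 79 66 5a 46 50.
Inner hash: even-index sum = 518 mod 256 = 6; odd-index sum = 492 mod 256 = 236 → 06 ec.
Outer input = (K'⊕opad) ∥ inner = fa d4 fe 61 5c ∥ 06 ec.
Outer hash (tag): even-index sum = 832 mod 256 = 64; odd-index sum = 315 mod 256 = 59 → 40 3b.

403b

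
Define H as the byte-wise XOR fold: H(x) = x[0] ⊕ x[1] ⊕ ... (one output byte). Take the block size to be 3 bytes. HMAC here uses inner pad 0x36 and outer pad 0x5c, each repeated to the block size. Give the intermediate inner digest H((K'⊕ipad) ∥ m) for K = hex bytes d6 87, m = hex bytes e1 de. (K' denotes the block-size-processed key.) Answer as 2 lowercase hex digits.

Key hex bytes d6 87 is 2 bytes ≤ B = 3; zero-pad to 3 bytes: K' = d6 87 00.
K' ⊕ ipad = e0 b1 36.
Inner input = e0 b1 36 ∥ e1 de.
Inner hash: XOR e0⊕b1⊕36⊕e1⊕de = 58.

58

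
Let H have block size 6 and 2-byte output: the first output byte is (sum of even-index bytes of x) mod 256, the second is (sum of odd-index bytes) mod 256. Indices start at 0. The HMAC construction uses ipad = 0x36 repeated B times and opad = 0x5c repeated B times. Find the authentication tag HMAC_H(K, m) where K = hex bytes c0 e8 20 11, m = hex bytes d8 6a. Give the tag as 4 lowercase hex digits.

Key hex bytes c0 e8 20 11 is 4 bytes ≤ B = 6; zero-pad to 6 bytes: K' = c0 e8 20 11 00 00.
K' ⊕ ipad = f6 de 16 27 36 36.  K' ⊕ opad = 9c b4 7c 4d 5c 5c.
Inner input = (K'⊕ipad) ∥ m = f6 de 16 27 36 36 ∥ d8 6a.
Inner hash: even-index sum = 538 mod 256 = 26; odd-index sum = 421 mod 256 = 165 → 1a a5.
Outer input = (K'⊕opad) ∥ inner = 9c b4 7c 4d 5c 5c ∥ 1a a5.
Outer hash (tag): even-index sum = 398 mod 256 = 142; odd-index sum = 514 mod 256 = 2 → 8e 02.

8e02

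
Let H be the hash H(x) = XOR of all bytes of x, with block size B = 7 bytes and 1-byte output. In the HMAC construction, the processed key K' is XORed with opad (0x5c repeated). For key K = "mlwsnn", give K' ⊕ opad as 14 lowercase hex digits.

31302b2f32325c

Key "mlwsnn" = 6d 6c 77 73 6e 6e is 6 bytes ≤ B = 7; zero-pad to 7 bytes: K' = 6d 6c 77 73 6e 6e 00.
XOR each byte with 0x5c: 6d⊕5c=31, 6c⊕5c=30, 77⊕5c=2b, 73⊕5c=2f, 6e⊕5c=32, 6e⊕5c=32, 00⊕5c=5c.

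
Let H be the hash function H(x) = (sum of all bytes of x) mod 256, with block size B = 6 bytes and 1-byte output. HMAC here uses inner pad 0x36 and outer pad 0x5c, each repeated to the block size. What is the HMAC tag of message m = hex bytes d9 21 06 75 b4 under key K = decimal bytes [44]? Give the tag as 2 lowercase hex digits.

Key decimal bytes [44] = 2c is 1 byte ≤ B = 6; zero-pad to 6 bytes: K' = 2c 00 00 00 00 00.
K' ⊕ ipad = 1a 36 36 36 36 36.  K' ⊕ opad = 70 5c 5c 5c 5c 5c.
Inner input = (K'⊕ipad) ∥ m = 1a 36 36 36 36 36 ∥ d9 21 06 75 b4.
Inner hash: sum = 26+54+54+54+54+54+217+33+6+117+180 = 849; mod 256 = 81 → 51.
Outer input = (K'⊕opad) ∥ inner = 70 5c 5c 5c 5c 5c ∥ 51.
Outer hash (tag): sum = 112+92+92+92+92+92+81 = 653; mod 256 = 141 → 8d.

8d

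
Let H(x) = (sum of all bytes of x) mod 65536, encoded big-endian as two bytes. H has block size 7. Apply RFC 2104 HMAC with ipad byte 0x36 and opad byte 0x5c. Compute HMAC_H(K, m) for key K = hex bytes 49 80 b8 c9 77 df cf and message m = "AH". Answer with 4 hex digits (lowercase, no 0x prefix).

Key hex bytes 49 80 b8 c9 77 df cf is exactly B = 7 bytes: K' = 49 80 b8 c9 77 df cf.
K' ⊕ ipad = 7f b6 8e ff 41 e9 f9.  K' ⊕ opad = 15 dc e4 95 2b 83 93.
Inner input = (K'⊕ipad) ∥ m = 7f b6 8e ff 41 e9 f9 ∥ 41 48.
Inner hash: sum = 127+182+142+255+65+233+249+65+72 = 1390 → 05 6e.
Outer input = (K'⊕opad) ∥ inner = 15 dc e4 95 2b 83 93 ∥ 05 6e.
Outer hash (tag): sum = 21+220+228+149+43+131+147+5+110 = 1054 → 04 1e.

041e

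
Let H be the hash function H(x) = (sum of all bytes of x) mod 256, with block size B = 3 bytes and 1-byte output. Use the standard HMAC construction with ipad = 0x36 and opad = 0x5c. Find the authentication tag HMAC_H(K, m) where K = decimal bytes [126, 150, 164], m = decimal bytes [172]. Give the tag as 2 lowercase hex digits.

Key decimal bytes [126, 150, 164] = 7e 96 a4 is exactly B = 3 bytes: K' = 7e 96 a4.
K' ⊕ ipad = 48 a0 92.  K' ⊕ opad = 22 ca f8.
Inner input = (K'⊕ipad) ∥ m = 48 a0 92 ∥ ac.
Inner hash: sum = 72+160+146+172 = 550; mod 256 = 38 → 26.
Outer input = (K'⊕opad) ∥ inner = 22 ca f8 ∥ 26.
Outer hash (tag): sum = 34+202+248+38 = 522; mod 256 = 10 → 0a.

0a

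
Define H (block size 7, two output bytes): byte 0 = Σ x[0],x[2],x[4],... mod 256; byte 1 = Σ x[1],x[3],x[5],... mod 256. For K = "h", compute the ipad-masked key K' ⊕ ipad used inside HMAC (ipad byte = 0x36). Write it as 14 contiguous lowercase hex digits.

Key "h" = 68 is 1 byte ≤ B = 7; zero-pad to 7 bytes: K' = 68 00 00 00 00 00 00.
XOR each byte with 0x36: 68⊕36=5e, 00⊕36=36, 00⊕36=36, 00⊕36=36, 00⊕36=36, 00⊕36=36, 00⊕36=36.

5e363636363636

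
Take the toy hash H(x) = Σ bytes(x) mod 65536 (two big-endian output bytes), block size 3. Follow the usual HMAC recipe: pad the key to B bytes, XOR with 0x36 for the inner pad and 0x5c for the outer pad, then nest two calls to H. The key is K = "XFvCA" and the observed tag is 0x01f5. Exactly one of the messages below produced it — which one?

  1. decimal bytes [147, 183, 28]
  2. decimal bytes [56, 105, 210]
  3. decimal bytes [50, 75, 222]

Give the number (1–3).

Key "XFvCA" = 58 46 76 43 41 is 5 bytes > B = 3, so hash it first: H(key) = 01 98, then zero-pad to 3 bytes: K' = 01 98 00.
K' ⊕ ipad = 37 ae 36; K' ⊕ opad = 5d c4 5c.
m1: inner = H(37 ae 36 93 b7 1c) = 02 81; tag = H(5d c4 5c 02 81) = 0200
m2: inner = H(37 ae 36 38 69 d2) = 02 8e; tag = H(5d c4 5c 02 8e) = 020d
m3: inner = H(37 ae 36 32 4b de) = 02 76; tag = H(5d c4 5c 02 76) = 01f5 ← matches

3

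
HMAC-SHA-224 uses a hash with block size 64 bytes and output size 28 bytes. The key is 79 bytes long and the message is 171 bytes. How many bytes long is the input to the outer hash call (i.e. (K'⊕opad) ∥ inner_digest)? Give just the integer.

92

Key is 79 > 64 bytes, so it is hashed to 28 bytes then zero-padded to 64: |K'| = 64.
Outer input = (K'⊕opad) ∥ H(inner) → 64 + 28 = 92 bytes.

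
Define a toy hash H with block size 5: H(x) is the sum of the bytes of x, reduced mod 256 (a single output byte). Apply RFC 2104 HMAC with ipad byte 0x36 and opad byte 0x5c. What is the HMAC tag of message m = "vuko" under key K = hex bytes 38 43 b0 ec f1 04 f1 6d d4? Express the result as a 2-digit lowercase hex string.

Key hex bytes 38 43 b0 ec f1 04 f1 6d d4 is 9 bytes > B = 5, so hash it first: H(key) = 3e, then zero-pad to 5 bytes: K' = 3e 00 00 00 00.
K' ⊕ ipad = 08 36 36 36 36.  K' ⊕ opad = 62 5c 5c 5c 5c.
Inner input = (K'⊕ipad) ∥ m = 08 36 36 36 36 ∥ 76 75 6b 6f.
Inner hash: sum = 8+54+54+54+54+118+117+107+111 = 677; mod 256 = 165 → a5.
Outer input = (K'⊕opad) ∥ inner = 62 5c 5c 5c 5c ∥ a5.
Outer hash (tag): sum = 98+92+92+92+92+165 = 631; mod 256 = 119 → 77.

77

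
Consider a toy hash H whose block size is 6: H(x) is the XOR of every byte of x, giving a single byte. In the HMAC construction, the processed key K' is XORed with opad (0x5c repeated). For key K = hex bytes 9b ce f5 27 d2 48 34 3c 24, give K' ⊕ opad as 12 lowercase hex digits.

6d5c5c5c5c5c

Key hex bytes 9b ce f5 27 d2 48 34 3c 24 is 9 bytes > B = 6, so hash it first: H(key) = 31, then zero-pad to 6 bytes: K' = 31 00 00 00 00 00.
XOR each byte with 0x5c: 31⊕5c=6d, 00⊕5c=5c, 00⊕5c=5c, 00⊕5c=5c, 00⊕5c=5c, 00⊕5c=5c.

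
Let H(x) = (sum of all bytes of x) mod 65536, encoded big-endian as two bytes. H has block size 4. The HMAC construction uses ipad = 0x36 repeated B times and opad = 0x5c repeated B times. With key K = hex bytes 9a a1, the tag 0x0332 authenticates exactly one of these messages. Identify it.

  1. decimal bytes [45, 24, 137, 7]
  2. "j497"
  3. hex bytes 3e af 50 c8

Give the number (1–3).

Key hex bytes 9a a1 is 2 bytes ≤ B = 4; zero-pad to 4 bytes: K' = 9a a1 00 00.
K' ⊕ ipad = ac 97 36 36; K' ⊕ opad = c6 fd 5c 5c.
m1: inner = H(ac 97 36 36 2d 18 89 07) = 02 84; tag = H(c6 fd 5c 5c 02 84) = 0301
m2: inner = H(ac 97 36 36 6a 34 39 37) = 02 bd; tag = H(c6 fd 5c 5c 02 bd) = 033a
m3: inner = H(ac 97 36 36 3e af 50 c8) = 03 b4; tag = H(c6 fd 5c 5c 03 b4) = 0332 ← matches

3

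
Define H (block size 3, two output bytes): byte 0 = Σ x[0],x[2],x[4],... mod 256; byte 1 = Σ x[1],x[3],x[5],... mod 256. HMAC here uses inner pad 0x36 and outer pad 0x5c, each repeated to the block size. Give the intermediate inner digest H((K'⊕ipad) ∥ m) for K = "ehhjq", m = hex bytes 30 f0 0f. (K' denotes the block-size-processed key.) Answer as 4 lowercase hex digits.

Key "ehhjq" = 65 68 68 6a 71 is 5 bytes > B = 3, so hash it first: H(key) = 3e d2, then zero-pad to 3 bytes: K' = 3e d2 00.
K' ⊕ ipad = 08 e4 36.
Inner input = 08 e4 36 ∥ 30 f0 0f.
Inner hash: even-index sum = 302 mod 256 = 46; odd-index sum = 291 mod 256 = 35 → 2e 23.

2e23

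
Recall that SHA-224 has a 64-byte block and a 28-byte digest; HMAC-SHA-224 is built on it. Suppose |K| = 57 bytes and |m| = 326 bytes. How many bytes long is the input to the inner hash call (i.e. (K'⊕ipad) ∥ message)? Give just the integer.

390

Key is 57 ≤ 64 bytes, zero-padded: |K'| = 64.
Inner input = (K'⊕ipad) ∥ m → 64 + 326 = 390 bytes.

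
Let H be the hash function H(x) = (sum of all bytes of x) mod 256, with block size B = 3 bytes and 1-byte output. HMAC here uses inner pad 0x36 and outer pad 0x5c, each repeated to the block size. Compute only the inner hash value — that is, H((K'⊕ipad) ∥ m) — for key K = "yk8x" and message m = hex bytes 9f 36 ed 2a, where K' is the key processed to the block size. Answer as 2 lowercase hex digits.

fa

Key "yk8x" = 79 6b 38 78 is 4 bytes > B = 3, so hash it first: H(key) = 94, then zero-pad to 3 bytes: K' = 94 00 00.
K' ⊕ ipad = a2 36 36.
Inner input = a2 36 36 ∥ 9f 36 ed 2a.
Inner hash: sum = 162+54+54+159+54+237+42 = 762; mod 256 = 250 → fa.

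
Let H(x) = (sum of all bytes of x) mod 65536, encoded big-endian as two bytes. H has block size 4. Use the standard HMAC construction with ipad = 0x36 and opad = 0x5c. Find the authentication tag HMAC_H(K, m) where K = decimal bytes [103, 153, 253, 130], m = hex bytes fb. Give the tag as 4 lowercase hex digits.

Key decimal bytes [103, 153, 253, 130] = 67 99 fd 82 is exactly B = 4 bytes: K' = 67 99 fd 82.
K' ⊕ ipad = 51 af cb b4.  K' ⊕ opad = 3b c5 a1 de.
Inner input = (K'⊕ipad) ∥ m = 51 af cb b4 ∥ fb.
Inner hash: sum = 81+175+203+180+251 = 890 → 03 7a.
Outer input = (K'⊕opad) ∥ inner = 3b c5 a1 de ∥ 03 7a.
Outer hash (tag): sum = 59+197+161+222+3+122 = 764 → 02 fc.

02fc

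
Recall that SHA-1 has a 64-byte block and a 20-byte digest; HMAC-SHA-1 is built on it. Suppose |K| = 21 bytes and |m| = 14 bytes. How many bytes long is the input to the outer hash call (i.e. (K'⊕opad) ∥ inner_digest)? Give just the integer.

Key is 21 ≤ 64 bytes, zero-padded: |K'| = 64.
Outer input = (K'⊕opad) ∥ H(inner) → 64 + 20 = 84 bytes.

84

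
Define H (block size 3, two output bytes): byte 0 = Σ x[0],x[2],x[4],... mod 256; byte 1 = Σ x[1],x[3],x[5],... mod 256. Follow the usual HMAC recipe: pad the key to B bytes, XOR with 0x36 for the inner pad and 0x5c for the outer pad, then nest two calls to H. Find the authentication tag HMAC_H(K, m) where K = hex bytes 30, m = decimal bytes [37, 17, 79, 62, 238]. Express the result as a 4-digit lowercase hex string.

Key hex bytes 30 is 1 byte ≤ B = 3; zero-pad to 3 bytes: K' = 30 00 00.
K' ⊕ ipad = 06 36 36.  K' ⊕ opad = 6c 5c 5c.
Inner input = (K'⊕ipad) ∥ m = 06 36 36 ∥ 25 11 4f 3e ee.
Inner hash: even-index sum = 139 mod 256 = 139; odd-index sum = 408 mod 256 = 152 → 8b 98.
Outer input = (K'⊕opad) ∥ inner = 6c 5c 5c ∥ 8b 98.
Outer hash (tag): even-index sum = 352 mod 256 = 96; odd-index sum = 231 mod 256 = 231 → 60 e7.

60e7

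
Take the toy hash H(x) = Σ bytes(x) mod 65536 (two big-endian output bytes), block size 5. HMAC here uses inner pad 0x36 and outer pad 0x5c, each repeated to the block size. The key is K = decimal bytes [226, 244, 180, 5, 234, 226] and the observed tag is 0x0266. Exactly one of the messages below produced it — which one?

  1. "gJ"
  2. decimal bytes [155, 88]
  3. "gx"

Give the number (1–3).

1

Key decimal bytes [226, 244, 180, 5, 234, 226] = e2 f4 b4 05 ea e2 is 6 bytes > B = 5, so hash it first: H(key) = 04 5b, then zero-pad to 5 bytes: K' = 04 5b 00 00 00.
K' ⊕ ipad = 32 6d 36 36 36; K' ⊕ opad = 58 07 5c 5c 5c.
m1: inner = H(32 6d 36 36 36 67 4a) = 01 f2; tag = H(58 07 5c 5c 5c 01 f2) = 0266 ← matches
m2: inner = H(32 6d 36 36 36 9b 58) = 02 34; tag = H(58 07 5c 5c 5c 02 34) = 01a9
m3: inner = H(32 6d 36 36 36 67 78) = 02 20; tag = H(58 07 5c 5c 5c 02 20) = 0195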